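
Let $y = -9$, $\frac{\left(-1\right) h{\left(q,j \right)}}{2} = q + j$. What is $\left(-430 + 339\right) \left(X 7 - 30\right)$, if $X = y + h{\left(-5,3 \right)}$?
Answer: $5915$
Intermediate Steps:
$h{\left(q,j \right)} = - 2 j - 2 q$ ($h{\left(q,j \right)} = - 2 \left(q + j\right) = - 2 \left(j + q\right) = - 2 j - 2 q$)
$X = -5$ ($X = -9 - -4 = -9 + \left(-6 + 10\right) = -9 + 4 = -5$)
$\left(-430 + 339\right) \left(X 7 - 30\right) = \left(-430 + 339\right) \left(\left(-5\right) 7 - 30\right) = - 91 \left(-35 - 30\right) = \left(-91\right) \left(-65\right) = 5915$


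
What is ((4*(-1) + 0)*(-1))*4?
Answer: 16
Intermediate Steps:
((4*(-1) + 0)*(-1))*4 = ((-4 + 0)*(-1))*4 = -4*(-1)*4 = 4*4 = 16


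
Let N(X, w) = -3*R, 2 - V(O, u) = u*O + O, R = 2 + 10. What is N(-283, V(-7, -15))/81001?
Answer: -36/81001 ≈ -0.00044444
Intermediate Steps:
R = 12
V(O, u) = 2 - O - O*u (V(O, u) = 2 - (u*O + O) = 2 - (O*u + O) = 2 - (O + O*u) = 2 + (-O - O*u) = 2 - O - O*u)
N(X, w) = -36 (N(X, w) = -3*12 = -36)
N(-283, V(-7, -15))/81001 = -36/81001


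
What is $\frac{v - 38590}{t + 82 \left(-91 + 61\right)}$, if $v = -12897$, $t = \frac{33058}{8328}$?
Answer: $\frac{214391868}{10226911} \approx 20.964$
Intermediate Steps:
$t = \frac{16529}{4164}$ ($t = 33058 \cdot \frac{1}{8328} = \frac{16529}{4164} \approx 3.9695$)
$\frac{v - 38590}{t + 82 \left(-91 + 61\right)} = \frac{-12897 - 38590}{\frac{16529}{4164} + 82 \left(-91 + 61\right)} = - \frac{51487}{\frac{16529}{4164} + 82 \left(-30\right)} = - \frac{51487}{\frac{16529}{4164} - 2460} = - \frac{51487}{- \frac{10226911}{4164}} = \left(-51487\right) \left(- \frac{4164}{10226911}\right) = \frac{214391868}{10226911}$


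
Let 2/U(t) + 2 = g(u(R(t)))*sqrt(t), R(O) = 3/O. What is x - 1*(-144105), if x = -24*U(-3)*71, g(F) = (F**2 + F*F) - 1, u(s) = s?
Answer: 1015551/7 + 3408*I*sqrt(3)/7 ≈ 1.4508e+5 + 843.26*I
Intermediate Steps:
g(F) = -1 + 2*F**2 (g(F) = (F**2 + F**2) - 1 = 2*F**2 - 1 = -1 + 2*F**2)
U(t) = 2/(-2 + sqrt(t)*(-1 + 18/t**2)) (U(t) = 2/(-2 + (-1 + 2*(3/t)**2)*sqrt(t)) = 2/(-2 + (-1 + 2*(9/t**2))*sqrt(t)) = 2/(-2 + (-1 + 18/t**2)*sqrt(t)) = 2/(-2 + sqrt(t)*(-1 + 18/t**2)))
x = 10224*I*sqrt(3)/(9 + 6*I*sqrt(3)) (x = -48*(-3)**(3/2)/(18 - 1*(-3)**2 - (-6)*I*sqrt(3))*71 = -48*(-3*I*sqrt(3))/(18 - 1*9 - (-6)*I*sqrt(3))*71 = -48*(-3*I*sqrt(3))/(18 - 9 + 6*I*sqrt(3))*71 = -48*(-3*I*sqrt(3))/(9 + 6*I*sqrt(3))*71 = -(-144)*I*sqrt(3)/(9 + 6*I*sqrt(3))*71 = (144*I*sqrt(3)/(9 + 6*I*sqrt(3)))*71 = 10224*I*sqrt(3)/(9 + 6*I*sqrt(3)) ≈ 973.71 + 843.26*I)
x - 1*(-144105) = (6816/7 + 3408*I*sqrt(3)/7) - 1*(-144105) = (6816/7 + 3408*I*sqrt(3)/7) + 144105 = 1015551/7 + 3408*I*sqrt(3)/7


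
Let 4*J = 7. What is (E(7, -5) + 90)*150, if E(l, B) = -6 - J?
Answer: 24675/2 ≈ 12338.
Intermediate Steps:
J = 7/4 (J = (¼)*7 = 7/4 ≈ 1.7500)
E(l, B) = -31/4 (E(l, B) = -6 - 1*7/4 = -6 - 7/4 = -31/4)
(E(7, -5) + 90)*150 = (-31/4 + 90)*150 = (329/4)*150 = 24675/2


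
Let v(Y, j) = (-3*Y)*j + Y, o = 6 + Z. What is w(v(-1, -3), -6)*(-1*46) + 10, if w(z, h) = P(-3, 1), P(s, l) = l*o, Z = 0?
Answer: -266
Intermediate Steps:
o = 6 (o = 6 + 0 = 6)
v(Y, j) = Y - 3*Y*j (v(Y, j) = -3*Y*j + Y = Y - 3*Y*j)
P(s, l) = 6*l (P(s, l) = l*6 = 6*l)
w(z, h) = 6 (w(z, h) = 6*1 = 6)
w(v(-1, -3), -6)*(-1*46) + 10 = 6*(-1*46) + 10 = 6*(-46) + 10 = -276 + 10 = -266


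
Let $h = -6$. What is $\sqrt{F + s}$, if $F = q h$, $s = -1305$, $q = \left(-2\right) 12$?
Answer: $3 i \sqrt{129} \approx 34.073 i$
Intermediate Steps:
$q = -24$
$F = 144$ ($F = \left(-24\right) \left(-6\right) = 144$)
$\sqrt{F + s} = \sqrt{144 - 1305} = \sqrt{-1161} = 3 i \sqrt{129}$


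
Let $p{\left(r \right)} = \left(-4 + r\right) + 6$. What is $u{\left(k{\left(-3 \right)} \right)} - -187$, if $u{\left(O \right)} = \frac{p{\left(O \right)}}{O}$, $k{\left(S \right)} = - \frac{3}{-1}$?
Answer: $\frac{566}{3} \approx 188.67$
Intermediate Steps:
$p{\left(r \right)} = 2 + r$
$k{\left(S \right)} = 3$ ($k{\left(S \right)} = \left(-3\right) \left(-1\right) = 3$)
$u{\left(O \right)} = \frac{2 + O}{O}$
$u{\left(k{\left(-3 \right)} \right)} - -187 = \frac{2 + 3}{3} - -187 = \frac{1}{3} \cdot 5 + 187 = \frac{5}{3} + 187 = \frac{566}{3}$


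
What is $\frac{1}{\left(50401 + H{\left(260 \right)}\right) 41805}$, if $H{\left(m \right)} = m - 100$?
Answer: $\frac{1}{2113702605} \approx 4.731 \cdot 10^{-10}$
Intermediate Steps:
$H{\left(m \right)} = -100 + m$
$\frac{1}{\left(50401 + H{\left(260 \right)}\right) 41805} = \frac{1}{\left(50401 + \left(-100 + 260\right)\right) 41805} = \frac{1}{50401 + 160} \cdot \frac{1}{41805} = \frac{1}{50561} \cdot \frac{1}{41805} = \frac{1}{2113702605}$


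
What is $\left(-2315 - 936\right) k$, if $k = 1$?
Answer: $-3251$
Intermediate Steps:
$\left(-2315 - 936\right) k = \left(-2315 - 936\right) 1 = \left(-3251\right) 1 = -3251$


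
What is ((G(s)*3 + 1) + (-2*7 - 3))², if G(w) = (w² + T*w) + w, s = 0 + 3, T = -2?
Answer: 4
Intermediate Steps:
s = 3
G(w) = w² - w (G(w) = (w² - 2*w) + w = w² - w)
((G(s)*3 + 1) + (-2*7 - 3))² = (((3*(-1 + 3))*3 + 1) + (-2*7 - 3))² = (((3*2)*3 + 1) + (-14 - 3))² = ((6*3 + 1) - 17)² = ((18 + 1) - 17)² = (19 - 17)² = 2² = 4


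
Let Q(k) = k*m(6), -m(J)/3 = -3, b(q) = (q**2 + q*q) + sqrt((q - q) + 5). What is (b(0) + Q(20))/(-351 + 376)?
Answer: 36/5 + sqrt(5)/25 ≈ 7.2894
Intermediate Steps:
b(q) = sqrt(5) + 2*q**2 (b(q) = (q**2 + q**2) + sqrt(0 + 5) = 2*q**2 + sqrt(5) = sqrt(5) + 2*q**2)
m(J) = 9 (m(J) = -3*(-3) = 9)
Q(k) = 9*k (Q(k) = k*9 = 9*k)
(b(0) + Q(20))/(-351 + 376) = ((sqrt(5) + 2*0**2) + 9*20)/(-351 + 376) = ((sqrt(5) + 2*0) + 180)/25 = ((sqrt(5) + 0) + 180)*(1/25) = (sqrt(5) + 180)*(1/25) = (180 + sqrt(5))*(1/25) = 36/5 + sqrt(5)/25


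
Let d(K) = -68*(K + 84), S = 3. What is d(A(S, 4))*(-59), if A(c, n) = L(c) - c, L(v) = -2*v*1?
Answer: 300900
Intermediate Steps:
L(v) = -2*v
A(c, n) = -3*c (A(c, n) = -2*c - c = -3*c)
d(K) = -5712 - 68*K (d(K) = -68*(84 + K) = -5712 - 68*K)
d(A(S, 4))*(-59) = (-5712 - (-204)*3)*(-59) = (-5712 - 68*(-9))*(-59) = (-5712 + 612)*(-59) = -5100*(-59) = 300900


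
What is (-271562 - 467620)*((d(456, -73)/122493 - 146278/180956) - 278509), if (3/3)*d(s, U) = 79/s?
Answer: 4563269686078544767829/22165843308 ≈ 2.0587e+11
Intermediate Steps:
d(s, U) = 79/s
(-271562 - 467620)*((d(456, -73)/122493 - 146278/180956) - 278509) = (-271562 - 467620)*(((79/456)/122493 - 146278/180956) - 278509) = -739182*(((79*(1/456))*(1/122493) - 146278*1/180956) - 278509) = -739182*(((79/456)*(1/122493) - 73139/90478) - 278509) = -739182*((79/55856808 - 73139/90478) - 278509) = -739182*(-107507998225/132995059848 - 278509) = -739182*(-37040428631204857/132995059848) = 4563269686078544767829/22165843308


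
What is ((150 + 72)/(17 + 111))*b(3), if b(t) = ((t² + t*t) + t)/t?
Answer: 777/64 ≈ 12.141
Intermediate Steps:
b(t) = (t + 2*t²)/t (b(t) = ((t² + t²) + t)/t = (2*t² + t)/t = (t + 2*t²)/t)
((150 + 72)/(17 + 111))*b(3) = ((150 + 72)/(17 + 111))*(1 + 2*3) = (222/128)*(1 + 6) = (222*(1/128))*7 = (111/64)*7 = 777/64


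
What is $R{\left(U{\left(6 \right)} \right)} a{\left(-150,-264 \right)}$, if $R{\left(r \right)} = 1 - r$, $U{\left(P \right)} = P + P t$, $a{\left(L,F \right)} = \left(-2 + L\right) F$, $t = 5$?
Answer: $-1404480$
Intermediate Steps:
$a{\left(L,F \right)} = F \left(-2 + L\right)$
$U{\left(P \right)} = 6 P$ ($U{\left(P \right)} = P + P 5 = P + 5 P = 6 P$)
$R{\left(U{\left(6 \right)} \right)} a{\left(-150,-264 \right)} = \left(1 - 6 \cdot 6\right) \left(- 264 \left(-2 - 150\right)\right) = \left(1 - 36\right) \left(\left(-264\right) \left(-152\right)\right) = \left(1 - 36\right) 40128 = \left(-35\right) 40128 = -1404480$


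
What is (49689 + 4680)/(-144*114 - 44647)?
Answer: -54369/61063 ≈ -0.89038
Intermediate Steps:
(49689 + 4680)/(-144*114 - 44647) = 54369/(-16416 - 44647) = 54369/(-61063) = 54369*(-1/61063) = -54369/61063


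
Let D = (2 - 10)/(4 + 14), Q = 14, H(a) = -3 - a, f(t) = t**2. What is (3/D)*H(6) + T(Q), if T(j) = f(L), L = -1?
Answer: 247/4 ≈ 61.750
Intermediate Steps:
D = -4/9 (D = -8/18 = -8*1/18 = -4/9 ≈ -0.44444)
T(j) = 1 (T(j) = (-1)**2 = 1)
(3/D)*H(6) + T(Q) = (3/(-4/9))*(-3 - 1*6) + 1 = (3*(-9/4))*(-3 - 6) + 1 = -27/4*(-9) + 1 = 243/4 + 1 = 247/4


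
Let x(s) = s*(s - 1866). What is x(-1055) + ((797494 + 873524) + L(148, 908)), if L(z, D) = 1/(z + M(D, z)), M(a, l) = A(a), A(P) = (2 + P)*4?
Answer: 18003125325/3788 ≈ 4.7527e+6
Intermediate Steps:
A(P) = 8 + 4*P
M(a, l) = 8 + 4*a
x(s) = s*(-1866 + s)
L(z, D) = 1/(8 + z + 4*D) (L(z, D) = 1/(z + (8 + 4*D)) = 1/(8 + z + 4*D))
x(-1055) + ((797494 + 873524) + L(148, 908)) = -1055*(-1866 - 1055) + ((797494 + 873524) + 1/(8 + 148 + 4*908)) = -1055*(-2921) + (1671018 + 1/(8 + 148 + 3632)) = 3081655 + (1671018 + 1/3788) = 3081655 + 6329816185/3788 = 18003125325/3788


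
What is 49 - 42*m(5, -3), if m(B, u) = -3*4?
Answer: 553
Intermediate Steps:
m(B, u) = -12
49 - 42*m(5, -3) = 49 - 42*(-12) = 49 + 504 = 553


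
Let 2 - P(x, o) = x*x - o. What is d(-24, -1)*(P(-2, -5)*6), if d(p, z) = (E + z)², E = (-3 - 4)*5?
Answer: -54432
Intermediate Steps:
P(x, o) = 2 + o - x² (P(x, o) = 2 - (x*x - o) = 2 - (x² - o) = 2 + (o - x²) = 2 + o - x²)
E = -35 (E = -7*5 = -35)
d(p, z) = (-35 + z)²
d(-24, -1)*(P(-2, -5)*6) = (-35 - 1)²*((2 - 5 - 1*(-2)²)*6) = (-36)²*((2 - 5 - 1*4)*6) = 1296*((2 - 5 - 4)*6) = 1296*(-7*6) = 1296*(-42) = -54432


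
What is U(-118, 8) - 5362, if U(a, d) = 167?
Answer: -5195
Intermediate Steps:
U(-118, 8) - 5362 = 167 - 5362 = -5195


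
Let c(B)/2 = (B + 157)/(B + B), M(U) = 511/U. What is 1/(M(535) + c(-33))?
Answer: -17655/49477 ≈ -0.35683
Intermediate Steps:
c(B) = (157 + B)/B (c(B) = 2*((B + 157)/(B + B)) = 2*((157 + B)/((2*B))) = 2*((157 + B)*(1/(2*B))) = 2*((157 + B)/(2*B)) = (157 + B)/B)
1/(M(535) + c(-33)) = 1/(511/535 + (157 - 33)/(-33)) = 1/(511*(1/535) - 1/33*124) = 1/(511/535 - 124/33) = 1/(-49477/17655) = -17655/49477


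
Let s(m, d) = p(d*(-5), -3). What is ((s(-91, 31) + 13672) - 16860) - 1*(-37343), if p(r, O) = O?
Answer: 34152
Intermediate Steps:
s(m, d) = -3
((s(-91, 31) + 13672) - 16860) - 1*(-37343) = ((-3 + 13672) - 16860) - 1*(-37343) = (13669 - 16860) + 37343 = -3191 + 37343 = 34152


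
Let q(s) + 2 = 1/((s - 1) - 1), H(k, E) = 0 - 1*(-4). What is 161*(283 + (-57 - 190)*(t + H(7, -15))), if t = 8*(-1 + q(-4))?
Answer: 2681777/3 ≈ 8.9393e+5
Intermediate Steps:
H(k, E) = 4 (H(k, E) = 0 + 4 = 4)
q(s) = -2 + 1/(-2 + s) (q(s) = -2 + 1/((s - 1) - 1) = -2 + 1/((-1 + s) - 1) = -2 + 1/(-2 + s))
t = -76/3 (t = 8*(-1 + (5 - 2*(-4))/(-2 - 4)) = 8*(-1 + (5 + 8)/(-6)) = 8*(-1 - ⅙*13) = 8*(-1 - 13/6) = 8*(-19/6) = -76/3 ≈ -25.333)
161*(283 + (-57 - 190)*(t + H(7, -15))) = 161*(283 + (-57 - 190)*(-76/3 + 4)) = 161*(283 - 247*(-64/3)) = 161*(283 + 15808/3) = 161*(16657/3) = 2681777/3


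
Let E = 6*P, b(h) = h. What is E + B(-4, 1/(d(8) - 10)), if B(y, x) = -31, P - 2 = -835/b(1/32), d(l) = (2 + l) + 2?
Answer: -160339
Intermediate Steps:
d(l) = 4 + l
P = -26718 (P = 2 - 835/(1/32) = 2 - 835/1/32 = 2 - 835*32 = 2 - 26720 = -26718)
E = -160308 (E = 6*(-26718) = -160308)
E + B(-4, 1/(d(8) - 10)) = -160308 - 31 = -160339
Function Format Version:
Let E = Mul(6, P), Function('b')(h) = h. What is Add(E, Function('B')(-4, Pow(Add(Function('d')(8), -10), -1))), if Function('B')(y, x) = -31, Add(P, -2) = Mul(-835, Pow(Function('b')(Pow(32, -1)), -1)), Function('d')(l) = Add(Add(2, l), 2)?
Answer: -160339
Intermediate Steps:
Function('d')(l) = Add(4, l)
P = -26718 (P = Add(2, Mul(-835, Pow(Pow(32, -1), -1))) = Add(2, Mul(-835, Pow(Rational(1, 32), -1))) = Add(2, Mul(-835, 32)) = Add(2, -26720) = -26718)
E = -160308 (E = Mul(6, -26718) = -160308)
Add(E, Function('B')(-4, Pow(Add(Function('d')(8), -10), -1))) = Add(-160308, -31) = -160339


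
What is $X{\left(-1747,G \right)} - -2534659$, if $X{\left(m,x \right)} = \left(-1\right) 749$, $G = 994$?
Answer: $2533910$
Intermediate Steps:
$X{\left(m,x \right)} = -749$
$X{\left(-1747,G \right)} - -2534659 = -749 - -2534659 = -749 + 2534659 = 2533910$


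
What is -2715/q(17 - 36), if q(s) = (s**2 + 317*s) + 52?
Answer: 181/374 ≈ 0.48396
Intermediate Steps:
q(s) = 52 + s**2 + 317*s
-2715/q(17 - 36) = -2715/(52 + (17 - 36)**2 + 317*(17 - 36)) = -2715/(52 + (-19)**2 + 317*(-19)) = -2715/(52 + 361 - 6023) = -2715/(-5610) = -2715*(-1/5610) = 181/374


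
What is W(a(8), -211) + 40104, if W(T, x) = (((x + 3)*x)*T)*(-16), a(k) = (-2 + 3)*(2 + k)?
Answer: -6981976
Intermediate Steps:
a(k) = 2 + k (a(k) = 1*(2 + k) = 2 + k)
W(T, x) = -16*T*x*(3 + x) (W(T, x) = (((3 + x)*x)*T)*(-16) = ((x*(3 + x))*T)*(-16) = (T*x*(3 + x))*(-16) = -16*T*x*(3 + x))
W(a(8), -211) + 40104 = -16*(2 + 8)*(-211)*(3 - 211) + 40104 = -16*10*(-211)*(-208) + 40104 = -7022080 + 40104 = -6981976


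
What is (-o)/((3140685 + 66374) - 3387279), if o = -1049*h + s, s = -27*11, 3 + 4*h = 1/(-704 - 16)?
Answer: 1411529/519033600 ≈ 0.0027195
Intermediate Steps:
h = -2161/2880 (h = -¾ + 1/(4*(-704 - 16)) = -¾ + (¼)/(-720) = -¾ + (¼)*(-1/720) = -¾ - 1/2880 = -2161/2880 ≈ -0.75035)
s = -297
o = 1411529/2880 (o = -1049*(-2161/2880) - 297 = 2266889/2880 - 297 = 1411529/2880 ≈ 490.11)
(-o)/((3140685 + 66374) - 3387279) = (-1*1411529/2880)/((3140685 + 66374) - 3387279) = -1411529/(2880*(3207059 - 3387279)) = -1411529/2880/(-180220) = -1411529/2880*(-1/180220) = 1411529/519033600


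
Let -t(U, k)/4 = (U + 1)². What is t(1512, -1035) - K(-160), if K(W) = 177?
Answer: -9156853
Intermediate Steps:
t(U, k) = -4*(1 + U)² (t(U, k) = -4*(U + 1)² = -4*(1 + U)²)
t(1512, -1035) - K(-160) = -4*(1 + 1512)² - 1*177 = -4*1513² - 177 = -4*2289169 - 177 = -9156676 - 177 = -9156853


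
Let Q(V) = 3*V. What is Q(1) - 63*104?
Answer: -6549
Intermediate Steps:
Q(1) - 63*104 = 3*1 - 63*104 = 3 - 6552 = -6549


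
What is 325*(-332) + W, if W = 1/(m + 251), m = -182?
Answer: -7445099/69 ≈ -1.0790e+5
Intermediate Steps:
W = 1/69 (W = 1/(-182 + 251) = 1/69 ≈ 0.014493)
325*(-332) + W = 325*(-332) + 1/69 = -107900 + 1/69 = -7445099/69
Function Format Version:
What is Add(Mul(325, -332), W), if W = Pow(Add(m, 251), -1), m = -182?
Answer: Rational(-7445099, 69) ≈ -1.0790e+5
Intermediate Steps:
W = Rational(1, 69) (W = Pow(Add(-182, 251), -1) = Pow(69, -1) = Rational(1, 69) ≈ 0.014493)
Add(Mul(325, -332), W) = Add(Mul(325, -332), Rational(1, 69)) = Add(-107900, Rational(1, 69)) = Rational(-7445099, 69)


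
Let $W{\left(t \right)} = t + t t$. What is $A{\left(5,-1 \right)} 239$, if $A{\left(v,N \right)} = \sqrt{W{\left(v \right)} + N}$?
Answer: $239 \sqrt{29} \approx 1287.1$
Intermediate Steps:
$W{\left(t \right)} = t + t^{2}$
$A{\left(v,N \right)} = \sqrt{N + v \left(1 + v\right)}$ ($A{\left(v,N \right)} = \sqrt{v \left(1 + v\right) + N} = \sqrt{N + v \left(1 + v\right)}$)
$A{\left(5,-1 \right)} 239 = \sqrt{-1 + 5 \left(1 + 5\right)} 239 = \sqrt{-1 + 5 \cdot 6} \cdot 239 = \sqrt{-1 + 30} \cdot 239 = \sqrt{29} \cdot 239 = 239 \sqrt{29}$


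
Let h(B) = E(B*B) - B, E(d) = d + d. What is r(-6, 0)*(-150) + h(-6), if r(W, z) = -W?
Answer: -822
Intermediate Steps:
E(d) = 2*d
h(B) = -B + 2*B**2 (h(B) = 2*(B*B) - B = 2*B**2 - B = -B + 2*B**2)
r(-6, 0)*(-150) + h(-6) = -1*(-6)*(-150) - 6*(-1 + 2*(-6)) = 6*(-150) - 6*(-1 - 12) = -900 - 6*(-13) = -900 + 78 = -822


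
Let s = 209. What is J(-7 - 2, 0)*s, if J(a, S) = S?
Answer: 0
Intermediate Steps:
J(-7 - 2, 0)*s = 0*209 = 0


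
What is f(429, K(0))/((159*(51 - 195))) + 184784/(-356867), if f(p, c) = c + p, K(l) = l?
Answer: -1461303469/2723608944 ≈ -0.53653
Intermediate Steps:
f(429, K(0))/((159*(51 - 195))) + 184784/(-356867) = (0 + 429)/((159*(51 - 195))) + 184784/(-356867) = 429/((159*(-144))) + 184784*(-1/356867) = 429/(-22896) - 184784/356867 = 429*(-1/22896) - 184784/356867 = -143/7632 - 184784/356867 = -1461303469/2723608944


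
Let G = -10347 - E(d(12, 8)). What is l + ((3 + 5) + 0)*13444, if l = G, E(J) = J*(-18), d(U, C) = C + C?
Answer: 97493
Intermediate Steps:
d(U, C) = 2*C
E(J) = -18*J
G = -10059 (G = -10347 - (-18)*2*8 = -10347 - (-18)*16 = -10347 - 1*(-288) = -10347 + 288 = -10059)
l = -10059
l + ((3 + 5) + 0)*13444 = -10059 + ((3 + 5) + 0)*13444 = -10059 + (8 + 0)*13444 = -10059 + 8*13444 = -10059 + 107552 = 97493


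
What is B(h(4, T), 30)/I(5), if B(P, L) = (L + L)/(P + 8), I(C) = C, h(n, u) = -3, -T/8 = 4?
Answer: 12/5 ≈ 2.4000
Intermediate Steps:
T = -32 (T = -8*4 = -32)
B(P, L) = 2*L/(8 + P) (B(P, L) = (2*L)/(8 + P) = 2*L/(8 + P))
B(h(4, T), 30)/I(5) = (2*30/(8 - 3))/5 = (2*30/5)*(⅕) = (2*30*(⅕))*(⅕) = 12*(⅕) = 12/5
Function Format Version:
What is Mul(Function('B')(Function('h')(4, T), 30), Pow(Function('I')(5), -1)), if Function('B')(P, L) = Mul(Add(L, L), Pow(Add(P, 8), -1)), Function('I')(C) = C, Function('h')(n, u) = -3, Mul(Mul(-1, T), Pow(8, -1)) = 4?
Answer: Rational(12, 5) ≈ 2.4000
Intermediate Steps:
T = -32 (T = Mul(-8, 4) = -32)
Function('B')(P, L) = Mul(2, L, Pow(Add(8, P), -1)) (Function('B')(P, L) = Mul(Mul(2, L), Pow(Add(8, P), -1)) = Mul(2, L, Pow(Add(8, P), -1)))
Mul(Function('B')(Function('h')(4, T), 30), Pow(Function('I')(5), -1)) = Mul(Mul(2, 30, Pow(Add(8, -3), -1)), Pow(5, -1)) = Mul(Mul(2, 30, Pow(5, -1)), Rational(1, 5)) = Mul(Mul(2, 30, Rational(1, 5)), Rational(1, 5)) = Mul(12, Rational(1, 5)) = Rational(12, 5)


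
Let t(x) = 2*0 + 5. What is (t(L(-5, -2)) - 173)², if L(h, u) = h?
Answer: 28224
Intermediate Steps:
t(x) = 5 (t(x) = 0 + 5 = 5)
(t(L(-5, -2)) - 173)² = (5 - 173)² = (-168)² = 28224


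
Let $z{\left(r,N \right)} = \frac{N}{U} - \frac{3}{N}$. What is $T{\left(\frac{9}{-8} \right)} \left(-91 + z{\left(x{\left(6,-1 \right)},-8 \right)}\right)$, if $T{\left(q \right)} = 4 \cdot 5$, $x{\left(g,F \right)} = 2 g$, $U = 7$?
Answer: $- \frac{25695}{14} \approx -1835.4$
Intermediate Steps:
$T{\left(q \right)} = 20$
$z{\left(r,N \right)} = - \frac{3}{N} + \frac{N}{7}$ ($z{\left(r,N \right)} = \frac{N}{7} - \frac{3}{N} = - \frac{3}{N} + \frac{N}{7}$)
$T{\left(\frac{9}{-8} \right)} \left(-91 + z{\left(x{\left(6,-1 \right)},-8 \right)}\right) = 20 \left(-91 + \left(- \frac{3}{-8} + \frac{1}{7} \left(-8\right)\right)\right) = 20 \left(-91 - \frac{43}{56}\right) = 20 \left(- \frac{5139}{56}\right) = - \frac{25695}{14}$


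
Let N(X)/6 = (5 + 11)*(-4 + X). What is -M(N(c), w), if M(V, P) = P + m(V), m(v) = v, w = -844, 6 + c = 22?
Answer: -308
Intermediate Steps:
c = 16 (c = -6 + 22 = 16)
N(X) = -384 + 96*X (N(X) = 6*((5 + 11)*(-4 + X)) = 6*(16*(-4 + X)) = 6*(-64 + 16*X) = -384 + 96*X)
M(V, P) = P + V
-M(N(c), w) = -(-844 + (-384 + 96*16)) = -(-844 + (-384 + 1536)) = -(-844 + 1152) = -1*308 = -308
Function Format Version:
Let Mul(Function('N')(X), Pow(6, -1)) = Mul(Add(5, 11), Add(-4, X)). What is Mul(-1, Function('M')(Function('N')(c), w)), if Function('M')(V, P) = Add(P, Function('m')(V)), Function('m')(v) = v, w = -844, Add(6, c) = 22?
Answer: -308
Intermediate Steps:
c = 16 (c = Add(-6, 22) = 16)
Function('N')(X) = Add(-384, Mul(96, X)) (Function('N')(X) = Mul(6, Mul(Add(5, 11), Add(-4, X))) = Mul(6, Mul(16, Add(-4, X))) = Mul(6, Add(-64, Mul(16, X))) = Add(-384, Mul(96, X)))
Function('M')(V, P) = Add(P, V)
Mul(-1, Function('M')(Function('N')(c), w)) = Mul(-1, Add(-844, Add(-384, Mul(96, 16)))) = Mul(-1, Add(-844, Add(-384, 1536))) = Mul(-1, Add(-844, 1152)) = Mul(-1, 308) = -308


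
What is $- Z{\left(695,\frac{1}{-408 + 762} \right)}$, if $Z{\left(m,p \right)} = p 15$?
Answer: $- \frac{5}{118} \approx -0.042373$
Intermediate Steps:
$Z{\left(m,p \right)} = 15 p$
$- Z{\left(695,\frac{1}{-408 + 762} \right)} = - \frac{15}{-408 + 762} = - \frac{15}{354} = \left(-1\right) \frac{5}{118} = - \frac{5}{118}$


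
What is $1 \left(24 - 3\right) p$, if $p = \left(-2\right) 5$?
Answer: $-210$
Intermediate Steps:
$p = -10$
$1 \left(24 - 3\right) p = 1 \left(24 - 3\right) \left(-10\right) = 1 \cdot 21 \left(-10\right) = 21 \left(-10\right) = -210$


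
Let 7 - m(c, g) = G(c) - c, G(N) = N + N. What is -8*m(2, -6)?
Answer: -40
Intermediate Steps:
G(N) = 2*N
m(c, g) = 7 - c (m(c, g) = 7 - (2*c - c) = 7 - c)
-8*m(2, -6) = -8*(7 - 1*2) = -8*(7 - 2) = -8*5 = -40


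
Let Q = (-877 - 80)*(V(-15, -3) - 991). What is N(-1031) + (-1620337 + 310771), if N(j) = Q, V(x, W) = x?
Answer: -346824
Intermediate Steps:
Q = 962742 (Q = (-877 - 80)*(-15 - 991) = -957*(-1006) = 962742)
N(j) = 962742
N(-1031) + (-1620337 + 310771) = 962742 + (-1620337 + 310771) = 962742 - 1309566 = -346824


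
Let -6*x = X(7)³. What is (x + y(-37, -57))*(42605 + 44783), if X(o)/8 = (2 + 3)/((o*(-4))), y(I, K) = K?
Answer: -725982052/147 ≈ -4.9387e+6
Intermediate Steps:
X(o) = -10/o (X(o) = 8*((2 + 3)/((o*(-4)))) = 8*(5/((-4*o))) = 8*(5*(-1/(4*o))) = 8*(-5/(4*o)) = -10/o)
x = 500/1029 (x = -(-10/7)³/6 = -⅙*(-1000/343) = 500/1029 ≈ 0.48591)
(x + y(-37, -57))*(42605 + 44783) = (500/1029 - 57)*(42605 + 44783) = -58153/1029*87388 = -725982052/147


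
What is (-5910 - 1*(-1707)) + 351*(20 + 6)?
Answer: 4923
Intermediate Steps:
(-5910 - 1*(-1707)) + 351*(20 + 6) = (-5910 + 1707) + 351*26 = -4203 + 9126 = 4923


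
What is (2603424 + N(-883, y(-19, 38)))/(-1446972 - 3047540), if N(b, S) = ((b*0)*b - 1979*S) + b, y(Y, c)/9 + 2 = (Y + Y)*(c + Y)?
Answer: -15497705/4494512 ≈ -3.4481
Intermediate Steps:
y(Y, c) = -18 + 18*Y*(Y + c) (y(Y, c) = -18 + 9*((Y + Y)*(c + Y)) = -18 + 9*((2*Y)*(Y + c)) = -18 + 9*(2*Y*(Y + c)) = -18 + 18*Y*(Y + c))
N(b, S) = b - 1979*S (N(b, S) = (0*b - 1979*S) + b = (0 - 1979*S) + b = -1979*S + b = b - 1979*S)
(2603424 + N(-883, y(-19, 38)))/(-1446972 - 3047540) = (2603424 + (-883 - 1979*(-18 + 18*(-19)² + 18*(-19)*38)))/(-1446972 - 3047540) = (2603424 + (-883 - 1979*(-18 + 18*361 - 12996)))/(-4494512) = (2603424 + (-883 - 1979*(-18 + 6498 - 12996)))*(-1/4494512) = (2603424 + (-883 - 1979*(-6516)))*(-1/4494512) = (2603424 + (-883 + 12895164))*(-1/4494512) = (2603424 + 12894281)*(-1/4494512) = 15497705*(-1/4494512) = -15497705/4494512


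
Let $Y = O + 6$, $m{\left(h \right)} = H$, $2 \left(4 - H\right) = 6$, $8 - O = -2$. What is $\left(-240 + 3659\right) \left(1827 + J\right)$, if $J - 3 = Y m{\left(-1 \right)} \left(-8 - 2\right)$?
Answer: $5709730$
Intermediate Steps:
$O = 10$ ($O = 8 - -2 = 8 + 2 = 10$)
$H = 1$ ($H = 4 - 3 = 1$)
$m{\left(h \right)} = 1$
$Y = 16$ ($Y = 10 + 6 = 16$)
$J = -157$ ($J = 3 + 16 \cdot 1 \left(-8 - 2\right) = 3 + 16 \left(-8 - 2\right) = 3 + 16 \left(-10\right) = 3 - 160 = -157$)
$\left(-240 + 3659\right) \left(1827 + J\right) = \left(-240 + 3659\right) \left(1827 - 157\right) = 3419 \cdot 1670 = 5709730$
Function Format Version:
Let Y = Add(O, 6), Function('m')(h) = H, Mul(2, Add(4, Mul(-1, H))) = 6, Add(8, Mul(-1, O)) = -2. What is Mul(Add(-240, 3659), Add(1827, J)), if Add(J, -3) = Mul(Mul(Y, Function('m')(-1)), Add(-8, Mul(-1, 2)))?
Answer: 5709730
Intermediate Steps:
O = 10 (O = Add(8, Mul(-1, -2)) = Add(8, 2) = 10)
H = 1 (H = Add(4, Mul(Rational(-1, 2), 6)) = Add(4, -3) = 1)
Function('m')(h) = 1
Y = 16 (Y = Add(10, 6) = 16)
J = -157 (J = Add(3, Mul(Mul(16, 1), Add(-8, Mul(-1, 2)))) = Add(3, Mul(16, Add(-8, -2))) = Add(3, Mul(16, -10)) = Add(3, -160) = -157)
Mul(Add(-240, 3659), Add(1827, J)) = Mul(Add(-240, 3659), Add(1827, -157)) = Mul(3419, 1670) = 5709730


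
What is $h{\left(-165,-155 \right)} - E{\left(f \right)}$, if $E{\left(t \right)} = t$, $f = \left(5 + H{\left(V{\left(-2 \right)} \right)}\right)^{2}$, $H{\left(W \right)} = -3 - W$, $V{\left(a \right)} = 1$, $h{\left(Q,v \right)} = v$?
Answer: $-156$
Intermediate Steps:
$f = 1$ ($f = \left(5 - 4\right)^{2} = 1^{2} = 1$)
$h{\left(-165,-155 \right)} - E{\left(f \right)} = -155 - 1 = -156$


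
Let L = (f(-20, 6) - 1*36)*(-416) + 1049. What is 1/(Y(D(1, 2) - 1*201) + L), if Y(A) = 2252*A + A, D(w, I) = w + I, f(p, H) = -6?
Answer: -1/427573 ≈ -2.3388e-6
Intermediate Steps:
D(w, I) = I + w
Y(A) = 2253*A
L = 18521 (L = (-6 - 1*36)*(-416) + 1049 = (-6 - 36)*(-416) + 1049 = -42*(-416) + 1049 = 17472 + 1049 = 18521)
1/(Y(D(1, 2) - 1*201) + L) = 1/(2253*((2 + 1) - 1*201) + 18521) = 1/(2253*(3 - 201) + 18521) = 1/(2253*(-198) + 18521) = 1/(-446094 + 18521) = 1/(-427573) = -1/427573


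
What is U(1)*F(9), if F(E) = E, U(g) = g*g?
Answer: 9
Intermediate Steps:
U(g) = g**2
U(1)*F(9) = 1**2*9 = 1*9 = 9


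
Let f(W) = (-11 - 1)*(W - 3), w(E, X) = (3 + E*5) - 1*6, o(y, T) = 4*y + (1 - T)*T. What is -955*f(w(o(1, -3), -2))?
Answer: -527160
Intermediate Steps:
o(y, T) = 4*y + T*(1 - T)
w(E, X) = -3 + 5*E (w(E, X) = (3 + 5*E) - 6 = -3 + 5*E)
f(W) = 36 - 12*W (f(W) = -12*(-3 + W) = 36 - 12*W)
-955*f(w(o(1, -3), -2)) = -955*(36 - 12*(-3 + 5*(-3 - 1*(-3)² + 4*1))) = -955*(36 - 12*(-3 + 5*(-3 - 1*9 + 4))) = -955*(36 - 12*(-3 + 5*(-3 - 9 + 4))) = -955*(36 - 12*(-3 + 5*(-8))) = -955*(36 - 12*(-3 - 40)) = -955*(36 - 12*(-43)) = -955*(36 + 516) = -955*552 = -527160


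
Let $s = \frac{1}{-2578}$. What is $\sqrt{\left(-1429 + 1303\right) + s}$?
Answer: $\frac{i \sqrt{837409162}}{2578} \approx 11.225 i$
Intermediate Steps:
$s = - \frac{1}{2578} \approx -0.0003879$
$\sqrt{\left(-1429 + 1303\right) + s} = \sqrt{\left(-1429 + 1303\right) - \frac{1}{2578}} = \sqrt{-126 - \frac{1}{2578}} = \sqrt{- \frac{324829}{2578}} = \frac{i \sqrt{837409162}}{2578}$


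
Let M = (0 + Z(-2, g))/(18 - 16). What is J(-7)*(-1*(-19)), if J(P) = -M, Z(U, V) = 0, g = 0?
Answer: 0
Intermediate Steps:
M = 0 (M = (0 + 0)/(18 - 16) = 0/2 = 0*(1/2) = 0)
J(P) = 0 (J(P) = -1*0 = 0)
J(-7)*(-1*(-19)) = 0*(-1*(-19)) = 0*19 = 0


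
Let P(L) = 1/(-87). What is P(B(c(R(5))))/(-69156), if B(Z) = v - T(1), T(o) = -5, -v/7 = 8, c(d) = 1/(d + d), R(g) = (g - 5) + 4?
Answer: 1/6016572 ≈ 1.6621e-7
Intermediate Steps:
R(g) = -1 + g (R(g) = (-5 + g) + 4 = -1 + g)
c(d) = 1/(2*d)
v = -56 (v = -7*8 = -56)
B(Z) = -51 (B(Z) = -56 - 1*(-5) = -56 + 5 = -51)
P(L) = -1/87
P(B(c(R(5))))/(-69156) = -1/87/(-69156) = -1/87*(-1/69156) = 1/6016572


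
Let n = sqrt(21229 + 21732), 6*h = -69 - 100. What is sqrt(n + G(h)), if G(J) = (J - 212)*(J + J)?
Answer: sqrt(487058 + 36*sqrt(42961))/6 ≈ 117.20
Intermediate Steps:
h = -169/6 (h = (-69 - 100)/6 = (1/6)*(-169) = -169/6 ≈ -28.167)
G(J) = 2*J*(-212 + J) (G(J) = (-212 + J)*(2*J) = 2*J*(-212 + J))
n = sqrt(42961) ≈ 207.27
sqrt(n + G(h)) = sqrt(sqrt(42961) + 2*(-169/6)*(-212 - 169/6)) = sqrt(sqrt(42961) + 2*(-169/6)*(-1441/6)) = sqrt(sqrt(42961) + 243529/18) = sqrt(243529/18 + sqrt(42961))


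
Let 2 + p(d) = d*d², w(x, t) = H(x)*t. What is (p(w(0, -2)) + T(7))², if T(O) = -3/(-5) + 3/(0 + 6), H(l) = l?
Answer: 81/100 ≈ 0.81000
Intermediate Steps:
T(O) = 11/10 (T(O) = -3*(-⅕) + 3/6 = ⅗ + 3*(⅙) = ⅗ + ½ = 11/10)
w(x, t) = t*x (w(x, t) = x*t = t*x)
p(d) = -2 + d³ (p(d) = -2 + d*d² = -2 + d³)
(p(w(0, -2)) + T(7))² = ((-2 + (-2*0)³) + 11/10)² = ((-2 + 0³) + 11/10)² = ((-2 + 0) + 11/10)² = (-2 + 11/10)² = (-9/10)² = 81/100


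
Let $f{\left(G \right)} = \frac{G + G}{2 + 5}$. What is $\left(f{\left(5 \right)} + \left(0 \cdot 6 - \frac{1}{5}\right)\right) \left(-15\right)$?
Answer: $- \frac{129}{7} \approx -18.429$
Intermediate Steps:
$f{\left(G \right)} = \frac{2 G}{7}$
$\left(f{\left(5 \right)} + \left(0 \cdot 6 - \frac{1}{5}\right)\right) \left(-15\right) = \left(\frac{2}{7} \cdot 5 + \left(0 \cdot 6 - \frac{1}{5}\right)\right) \left(-15\right) = \left(\frac{10}{7} + \left(0 - \frac{1}{5}\right)\right) \left(-15\right) = \left(\frac{10}{7} - \frac{1}{5}\right) \left(-15\right) = \frac{43}{35} \left(-15\right) = - \frac{129}{7}$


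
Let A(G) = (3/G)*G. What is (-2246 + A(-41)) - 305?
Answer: -2548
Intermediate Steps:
A(G) = 3
(-2246 + A(-41)) - 305 = (-2246 + 3) - 305 = -2243 - 305 = -2548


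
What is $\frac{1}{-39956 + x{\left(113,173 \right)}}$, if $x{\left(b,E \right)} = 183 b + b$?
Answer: $- \frac{1}{19164} \approx -5.2181 \cdot 10^{-5}$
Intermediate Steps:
$x{\left(b,E \right)} = 184 b$
$\frac{1}{-39956 + x{\left(113,173 \right)}} = \frac{1}{-39956 + 184 \cdot 113} = \frac{1}{-39956 + 20792} = \frac{1}{-19164} = - \frac{1}{19164}$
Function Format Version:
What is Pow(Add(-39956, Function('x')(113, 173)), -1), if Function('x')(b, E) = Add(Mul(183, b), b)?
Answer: Rational(-1, 19164) ≈ -5.2181e-5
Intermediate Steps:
Function('x')(b, E) = Mul(184, b)
Pow(Add(-39956, Function('x')(113, 173)), -1) = Pow(Add(-39956, Mul(184, 113)), -1) = Pow(Add(-39956, 20792), -1) = Pow(-19164, -1) = Rational(-1, 19164)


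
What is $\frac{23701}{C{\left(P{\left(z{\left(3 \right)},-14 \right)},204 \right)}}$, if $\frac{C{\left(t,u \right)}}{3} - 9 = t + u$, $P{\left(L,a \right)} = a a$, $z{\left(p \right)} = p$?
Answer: $\frac{23701}{1227} \approx 19.316$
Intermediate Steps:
$P{\left(L,a \right)} = a^{2}$
$C{\left(t,u \right)} = 27 + 3 t + 3 u$ ($C{\left(t,u \right)} = 27 + 3 \left(t + u\right) = 27 + \left(3 t + 3 u\right) = 27 + 3 t + 3 u$)
$\frac{23701}{C{\left(P{\left(z{\left(3 \right)},-14 \right)},204 \right)}} = \frac{23701}{27 + 3 \left(-14\right)^{2} + 3 \cdot 204} = \frac{23701}{27 + 3 \cdot 196 + 612} = \frac{23701}{27 + 588 + 612} = \frac{23701}{1227}$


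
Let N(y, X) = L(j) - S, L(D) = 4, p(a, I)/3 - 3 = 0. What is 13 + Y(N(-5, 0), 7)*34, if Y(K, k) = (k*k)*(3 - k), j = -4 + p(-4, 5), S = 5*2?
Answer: -6651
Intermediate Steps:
p(a, I) = 9 (p(a, I) = 9 + 3*0 = 9 + 0 = 9)
S = 10
j = 5 (j = -4 + 9 = 5)
N(y, X) = -6 (N(y, X) = 4 - 1*10 = 4 - 10 = -6)
Y(K, k) = k**2*(3 - k)
13 + Y(N(-5, 0), 7)*34 = 13 + (7**2*(3 - 1*7))*34 = 13 + (49*(3 - 7))*34 = 13 + (49*(-4))*34 = 13 - 196*34 = 13 - 6664 = -6651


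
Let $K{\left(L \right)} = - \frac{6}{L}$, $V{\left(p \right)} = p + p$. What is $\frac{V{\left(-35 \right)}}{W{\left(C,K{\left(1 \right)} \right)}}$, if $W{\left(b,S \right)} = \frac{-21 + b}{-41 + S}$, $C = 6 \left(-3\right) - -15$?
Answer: $- \frac{1645}{12} \approx -137.08$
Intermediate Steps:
$V{\left(p \right)} = 2 p$
$C = -3$ ($C = -18 + 15 = -3$)
$W{\left(b,S \right)} = \frac{-21 + b}{-41 + S}$
$\frac{V{\left(-35 \right)}}{W{\left(C,K{\left(1 \right)} \right)}} = \frac{2 \left(-35\right)}{\frac{1}{-41 - \frac{6}{1}} \left(-21 - 3\right)} = - \frac{70}{\frac{1}{-41 - 6} \left(-24\right)} = - \frac{70}{\frac{1}{-47} \left(-24\right)} = - \frac{70}{\left(- \frac{1}{47}\right) \left(-24\right)} = - \frac{70}{\frac{24}{47}} = \left(-70\right) \frac{47}{24} = - \frac{1645}{12}$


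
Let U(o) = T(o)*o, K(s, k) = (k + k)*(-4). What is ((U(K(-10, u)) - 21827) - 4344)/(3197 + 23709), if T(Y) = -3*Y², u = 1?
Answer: -24635/26906 ≈ -0.91560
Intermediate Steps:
K(s, k) = -8*k (K(s, k) = (2*k)*(-4) = -8*k)
U(o) = -3*o³ (U(o) = (-3*o²)*o = -3*o³)
((U(K(-10, u)) - 21827) - 4344)/(3197 + 23709) = ((-3*(-8*1)³ - 21827) - 4344)/(3197 + 23709) = ((-3*(-8)³ - 21827) - 4344)/26906 = ((-3*(-512) - 21827) - 4344)*(1/26906) = ((1536 - 21827) - 4344)*(1/26906) = (-20291 - 4344)*(1/26906) = -24635*1/26906 = -24635/26906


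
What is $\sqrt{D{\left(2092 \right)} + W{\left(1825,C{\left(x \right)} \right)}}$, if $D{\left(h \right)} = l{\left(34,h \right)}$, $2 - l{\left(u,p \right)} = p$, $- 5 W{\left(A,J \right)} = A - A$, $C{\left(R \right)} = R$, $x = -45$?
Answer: $i \sqrt{2090} \approx 45.716 i$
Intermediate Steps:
$W{\left(A,J \right)} = 0$ ($W{\left(A,J \right)} = - \frac{A - A}{5} = \left(- \frac{1}{5}\right) 0 = 0$)
$l{\left(u,p \right)} = 2 - p$
$D{\left(h \right)} = 2 - h$
$\sqrt{D{\left(2092 \right)} + W{\left(1825,C{\left(x \right)} \right)}} = \sqrt{\left(2 - 2092\right) + 0} = \sqrt{-2090 + 0} = \sqrt{-2090} = i \sqrt{2090}$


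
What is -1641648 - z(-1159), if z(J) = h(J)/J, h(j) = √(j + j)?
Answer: -1641648 + I*√2318/1159 ≈ -1.6416e+6 + 0.041541*I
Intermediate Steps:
h(j) = √2*√j (h(j) = √(2*j) = √2*√j)
z(J) = √2/√J (z(J) = (√2*√J)/J = √2/√J)
-1641648 - z(-1159) = -1641648 - √2/√(-1159) = -1641648 - √2*(-I*√1159/1159) = -1641648 - (-1)*I*√2318/1159 = -1641648 + I*√2318/1159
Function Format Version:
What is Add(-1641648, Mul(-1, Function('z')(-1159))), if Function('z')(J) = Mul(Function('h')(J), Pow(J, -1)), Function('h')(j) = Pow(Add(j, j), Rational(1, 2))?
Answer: Add(-1641648, Mul(Rational(1, 1159), I, Pow(2318, Rational(1, 2)))) ≈ Add(-1.6416e+6, Mul(0.041541, I))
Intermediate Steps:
Function('h')(j) = Mul(Pow(2, Rational(1, 2)), Pow(j, Rational(1, 2))) (Function('h')(j) = Pow(Mul(2, j), Rational(1, 2)) = Mul(Pow(2, Rational(1, 2)), Pow(j, Rational(1, 2))))
Function('z')(J) = Mul(Pow(2, Rational(1, 2)), Pow(J, Rational(-1, 2))) (Function('z')(J) = Mul(Mul(Pow(2, Rational(1, 2)), Pow(J, Rational(1, 2))), Pow(J, -1)) = Mul(Pow(2, Rational(1, 2)), Pow(J, Rational(-1, 2))))
Add(-1641648, Mul(-1, Function('z')(-1159))) = Add(-1641648, Mul(-1, Mul(Pow(2, Rational(1, 2)), Pow(-1159, Rational(-1, 2))))) = Add(-1641648, Mul(-1, Mul(Pow(2, Rational(1, 2)), Mul(Rational(-1, 1159), I, Pow(1159, Rational(1, 2)))))) = Add(-1641648, Mul(-1, Mul(Rational(-1, 1159), I, Pow(2318, Rational(1, 2))))) = Add(-1641648, Mul(Rational(1, 1159), I, Pow(2318, Rational(1, 2))))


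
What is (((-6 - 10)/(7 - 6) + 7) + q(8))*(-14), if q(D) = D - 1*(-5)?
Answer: -56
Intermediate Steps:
q(D) = 5 + D (q(D) = D + 5 = 5 + D)
(((-6 - 10)/(7 - 6) + 7) + q(8))*(-14) = (((-6 - 10)/(7 - 6) + 7) + (5 + 8))*(-14) = ((-16/1 + 7) + 13)*(-14) = ((-16*1 + 7) + 13)*(-14) = ((-16 + 7) + 13)*(-14) = (-9 + 13)*(-14) = 4*(-14) = -56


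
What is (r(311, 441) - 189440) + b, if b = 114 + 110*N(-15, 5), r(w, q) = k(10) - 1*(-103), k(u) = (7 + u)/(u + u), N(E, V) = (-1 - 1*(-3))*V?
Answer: -3762443/20 ≈ -1.8812e+5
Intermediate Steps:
N(E, V) = 2*V (N(E, V) = (-1 + 3)*V = 2*V)
k(u) = (7 + u)/(2*u) (k(u) = (7 + u)/((2*u)) = (7 + u)*(1/(2*u)) = (7 + u)/(2*u))
r(w, q) = 2077/20 (r(w, q) = (½)*(7 + 10)/10 - 1*(-103) = (½)*(⅒)*17 + 103 = 17/20 + 103 = 2077/20)
b = 1214 (b = 114 + 110*(2*5) = 114 + 110*10 = 114 + 1100 = 1214)
(r(311, 441) - 189440) + b = (2077/20 - 189440) + 1214 = -3786723/20 + 1214 = -3762443/20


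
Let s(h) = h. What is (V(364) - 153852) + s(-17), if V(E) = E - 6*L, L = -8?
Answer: -153457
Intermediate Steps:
V(E) = 48 + E (V(E) = E - 6*(-8) = E + 48 = 48 + E)
(V(364) - 153852) + s(-17) = ((48 + 364) - 153852) - 17 = (412 - 153852) - 17 = -153440 - 17 = -153457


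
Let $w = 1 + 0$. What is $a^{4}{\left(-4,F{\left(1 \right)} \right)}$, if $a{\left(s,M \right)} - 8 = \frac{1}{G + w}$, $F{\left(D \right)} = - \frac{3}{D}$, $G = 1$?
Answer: $\frac{83521}{16} \approx 5220.1$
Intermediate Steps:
$w = 1$
$a{\left(s,M \right)} = \frac{17}{2}$ ($a{\left(s,M \right)} = 8 + \frac{1}{1 + 1} = 8 + \frac{1}{2} = \frac{17}{2}$)
$a^{4}{\left(-4,F{\left(1 \right)} \right)} = \left(\frac{17}{2}\right)^{4} = \frac{83521}{16}$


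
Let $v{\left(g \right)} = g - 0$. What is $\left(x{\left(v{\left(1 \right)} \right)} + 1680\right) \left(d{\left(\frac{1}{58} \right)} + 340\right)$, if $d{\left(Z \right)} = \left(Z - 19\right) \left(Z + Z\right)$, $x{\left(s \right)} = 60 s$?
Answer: $\frac{17123370}{29} \approx 5.9046 \cdot 10^{5}$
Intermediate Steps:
$v{\left(g \right)} = g$ ($v{\left(g \right)} = g + 0 = g$)
$d{\left(Z \right)} = 2 Z \left(-19 + Z\right)$ ($d{\left(Z \right)} = \left(-19 + Z\right) 2 Z = 2 Z \left(-19 + Z\right)$)
$\left(x{\left(v{\left(1 \right)} \right)} + 1680\right) \left(d{\left(\frac{1}{58} \right)} + 340\right) = \left(60 \cdot 1 + 1680\right) \left(\frac{2 \left(-19 + \frac{1}{58}\right)}{58} + 340\right) = \left(60 + 1680\right) \left(2 \cdot \frac{1}{58} \left(-19 + \frac{1}{58}\right) + 340\right) = 1740 \left(2 \cdot \frac{1}{58} \left(- \frac{1101}{58}\right) + 340\right) = 1740 \left(- \frac{1101}{1682} + 340\right) = 1740 \cdot \frac{570779}{1682} = \frac{17123370}{29}$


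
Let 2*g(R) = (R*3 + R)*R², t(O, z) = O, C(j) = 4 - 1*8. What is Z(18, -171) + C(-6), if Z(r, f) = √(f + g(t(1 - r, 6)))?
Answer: -4 + I*√9997 ≈ -4.0 + 99.985*I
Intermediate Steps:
C(j) = -4 (C(j) = 4 - 8 = -4)
g(R) = 2*R³ (g(R) = ((R*3 + R)*R²)/2 = ((3*R + R)*R²)/2 = ((4*R)*R²)/2 = (4*R³)/2 = 2*R³)
Z(r, f) = √(f + 2*(1 - r)³)
Z(18, -171) + C(-6) = √(-171 - 2*(-1 + 18)³) - 4 = √(-171 - 2*17³) - 4 = √(-171 - 2*4913) - 4 = √(-171 - 9826) - 4 = √(-9997) - 4 = I*√9997 - 4 = -4 + I*√9997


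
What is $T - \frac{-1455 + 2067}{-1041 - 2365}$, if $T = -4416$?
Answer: $- \frac{7520142}{1703} \approx -4415.8$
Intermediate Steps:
$T - \frac{-1455 + 2067}{-1041 - 2365} = -4416 - \frac{-1455 + 2067}{-1041 - 2365} = -4416 - \frac{612}{-3406} = -4416 - 612 \left(- \frac{1}{3406}\right) = -4416 - - \frac{306}{1703} = -4416 + \frac{306}{1703} = - \frac{7520142}{1703}$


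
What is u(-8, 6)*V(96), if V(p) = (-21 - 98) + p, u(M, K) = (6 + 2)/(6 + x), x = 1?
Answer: -184/7 ≈ -26.286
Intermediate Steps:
u(M, K) = 8/7 (u(M, K) = (6 + 2)/(6 + 1) = 8/7)
V(p) = -119 + p
u(-8, 6)*V(96) = 8*(-119 + 96)/7 = (8/7)*(-23) = -184/7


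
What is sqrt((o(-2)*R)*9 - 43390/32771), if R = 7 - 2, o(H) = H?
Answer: 2*I*sqrt(24519098345)/32771 ≈ 9.5564*I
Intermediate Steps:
R = 5
sqrt((o(-2)*R)*9 - 43390/32771) = sqrt(-2*5*9 - 43390/32771) = sqrt(-10*9 - 43390*1/32771) = sqrt(-90 - 43390/32771) = sqrt(-2992780/32771) = 2*I*sqrt(24519098345)/32771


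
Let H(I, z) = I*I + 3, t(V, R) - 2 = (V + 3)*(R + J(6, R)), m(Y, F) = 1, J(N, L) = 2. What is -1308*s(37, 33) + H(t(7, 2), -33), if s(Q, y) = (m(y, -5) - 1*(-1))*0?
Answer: 1767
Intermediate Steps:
t(V, R) = 2 + (2 + R)*(3 + V) (t(V, R) = 2 + (V + 3)*(R + 2) = 2 + (3 + V)*(2 + R) = 2 + (2 + R)*(3 + V))
H(I, z) = 3 + I**2 (H(I, z) = I**2 + 3 = 3 + I**2)
s(Q, y) = 0 (s(Q, y) = (1 - 1*(-1))*0 = (1 + 1)*0 = 2*0 = 0)
-1308*s(37, 33) + H(t(7, 2), -33) = -1308*0 + (3 + (8 + 2*7 + 3*2 + 2*7)**2) = 0 + (3 + (8 + 14 + 6 + 14)**2) = 0 + (3 + 42**2) = 0 + (3 + 1764) = 0 + 1767 = 1767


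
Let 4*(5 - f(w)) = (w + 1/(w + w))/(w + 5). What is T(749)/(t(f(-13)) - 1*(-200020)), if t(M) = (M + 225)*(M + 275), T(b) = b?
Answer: 518475776/182894140521 ≈ 0.0028348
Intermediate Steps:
f(w) = 5 - (w + 1/(2*w))/(4*(5 + w)) (f(w) = 5 - (w + 1/(w + w))/(4*(w + 5)) = 5 - (w + 1/(2*w))/(4*(5 + w)))
t(M) = (225 + M)*(275 + M)
T(749)/(t(f(-13)) - 1*(-200020)) = 749/((61875 + ((1/8)*(-1 + 38*(-13)**2 + 200*(-13))/(-13*(5 - 13)))**2 + 500*((1/8)*(-1 + 38*(-13)**2 + 200*(-13))/(-13*(5 - 13)))) - 1*(-200020)) = 749/((61875 + ((1/8)*(-1/13)*(-1 + 38*169 - 2600)/(-8))**2 + 500*((1/8)*(-1/13)*(-1 + 38*169 - 2600)/(-8))) + 200020) = 749/((61875 + ((1/8)*(-1/13)*(-1/8)*(-1 + 6422 - 2600))**2 + 500*((1/8)*(-1/13)*(-1/8)*(-1 + 6422 - 2600))) + 200020) = 749/((61875 + ((1/8)*(-1/13)*(-1/8)*3821)**2 + 500*((1/8)*(-1/13)*(-1/8)*3821)) + 200020) = 749/((61875 + (3821/832)**2 + 500*(3821/832)) + 200020) = 749/((61875 + 14600041/692224 + 477625/208) + 200020) = 749/(44435496041/692224 + 200020) = 749/(182894140521/692224) = 749*(692224/182894140521) = 518475776/182894140521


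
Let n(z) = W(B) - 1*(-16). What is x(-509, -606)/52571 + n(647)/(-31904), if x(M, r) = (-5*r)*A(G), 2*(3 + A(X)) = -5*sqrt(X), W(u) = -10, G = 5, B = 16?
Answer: -145161393/838612592 - 7575*sqrt(5)/52571 ≈ -0.49529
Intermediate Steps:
A(X) = -3 - 5*sqrt(X)/2 (A(X) = -3 + (-5*sqrt(X))/2 = -3 - 5*sqrt(X)/2)
x(M, r) = -5*r*(-3 - 5*sqrt(5)/2) (x(M, r) = (-5*r)*(-3 - 5*sqrt(5)/2) = -5*r*(-3 - 5*sqrt(5)/2))
n(z) = 6 (n(z) = -10 - 1*(-16) = -10 + 16 = 6)
x(-509, -606)/52571 + n(647)/(-31904) = ((5/2)*(-606)*(6 + 5*sqrt(5)))/52571 + 6/(-31904) = (-9090 - 7575*sqrt(5))*(1/52571) + 6*(-1/31904) = (-9090/52571 - 7575*sqrt(5)/52571) - 3/15952 = -145161393/838612592 - 7575*sqrt(5)/52571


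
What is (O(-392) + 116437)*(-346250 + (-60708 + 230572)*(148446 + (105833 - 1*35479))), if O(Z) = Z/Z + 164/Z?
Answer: 30292550120464775/7 ≈ 4.3275e+15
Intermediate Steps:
O(Z) = 1 + 164/Z
(O(-392) + 116437)*(-346250 + (-60708 + 230572)*(148446 + (105833 - 1*35479))) = ((164 - 392)/(-392) + 116437)*(-346250 + (-60708 + 230572)*(148446 + (105833 - 1*35479))) = (-1/392*(-228) + 116437)*(-346250 + 169864*(148446 + (105833 - 35479))) = (57/98 + 116437)*(-346250 + 169864*(148446 + 70354)) = 11410883*(-346250 + 169864*218800)/98 = 11410883*(-346250 + 37166243200)/98 = (11410883/98)*37165896950 = 30292550120464775/7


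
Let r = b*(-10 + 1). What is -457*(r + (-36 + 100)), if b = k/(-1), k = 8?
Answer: -62152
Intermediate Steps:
b = -8 (b = 8/(-1) = 8*(-1) = -8)
r = 72 (r = -8*(-10 + 1) = -8*(-9) = 72)
-457*(r + (-36 + 100)) = -457*(72 + (-36 + 100)) = -457*(72 + 64) = -457*136 = -62152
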